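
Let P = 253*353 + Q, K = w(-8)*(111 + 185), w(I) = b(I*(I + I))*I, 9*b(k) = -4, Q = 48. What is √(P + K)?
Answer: √813685/3 ≈ 300.68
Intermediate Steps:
b(k) = -4/9 (b(k) = (⅑)*(-4) = -4/9)
w(I) = -4*I/9
K = 9472/9 (K = (-4/9*(-8))*(111 + 185) = (32/9)*296 = 9472/9 ≈ 1052.4)
P = 89357 (P = 253*353 + 48 = 89309 + 48 = 89357)
√(P + K) = √(89357 + 9472/9) = √(813685/9) = √813685/3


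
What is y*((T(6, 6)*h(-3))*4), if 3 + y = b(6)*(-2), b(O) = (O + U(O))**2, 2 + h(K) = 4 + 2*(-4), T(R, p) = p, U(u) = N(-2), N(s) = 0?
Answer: 10800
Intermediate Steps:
U(u) = 0
h(K) = -6 (h(K) = -2 + (4 + 2*(-4)) = -2 + (4 - 8) = -2 - 4 = -6)
b(O) = O**2 (b(O) = (O + 0)**2 = O**2)
y = -75 (y = -3 + 6**2*(-2) = -3 + 36*(-2) = -3 - 72 = -75)
y*((T(6, 6)*h(-3))*4) = -75*6*(-6)*4 = -(-2700)*4 = -75*(-144) = 10800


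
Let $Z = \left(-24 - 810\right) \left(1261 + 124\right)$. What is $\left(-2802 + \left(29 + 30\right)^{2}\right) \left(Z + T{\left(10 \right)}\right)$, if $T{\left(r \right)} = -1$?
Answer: $-784306789$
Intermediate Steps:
$Z = -1155090$ ($Z = \left(-834\right) 1385 = -1155090$)
$\left(-2802 + \left(29 + 30\right)^{2}\right) \left(Z + T{\left(10 \right)}\right) = \left(-2802 + \left(29 + 30\right)^{2}\right) \left(-1155090 - 1\right) = \left(-2802 + 59^{2}\right) \left(-1155091\right) = \left(-2802 + 3481\right) \left(-1155091\right) = 679 \left(-1155091\right) = -784306789$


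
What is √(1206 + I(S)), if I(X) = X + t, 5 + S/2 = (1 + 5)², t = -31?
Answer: √1237 ≈ 35.171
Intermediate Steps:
S = 62 (S = -10 + 2*(1 + 5)² = -10 + 2*6² = -10 + 2*36 = -10 + 72 = 62)
I(X) = -31 + X (I(X) = X - 31 = -31 + X)
√(1206 + I(S)) = √(1206 + (-31 + 62)) = √(1206 + 31) = √1237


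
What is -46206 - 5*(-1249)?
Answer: -39961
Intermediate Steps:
-46206 - 5*(-1249) = -46206 + 6245 = -39961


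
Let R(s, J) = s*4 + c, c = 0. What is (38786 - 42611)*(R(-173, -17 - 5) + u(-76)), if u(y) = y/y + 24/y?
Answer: 50241375/19 ≈ 2.6443e+6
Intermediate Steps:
u(y) = 1 + 24/y
R(s, J) = 4*s (R(s, J) = s*4 + 0 = 4*s + 0 = 4*s)
(38786 - 42611)*(R(-173, -17 - 5) + u(-76)) = (38786 - 42611)*(4*(-173) + (24 - 76)/(-76)) = -3825*(-692 - 1/76*(-52)) = -3825*(-692 + 13/19) = -3825*(-13135/19) = 50241375/19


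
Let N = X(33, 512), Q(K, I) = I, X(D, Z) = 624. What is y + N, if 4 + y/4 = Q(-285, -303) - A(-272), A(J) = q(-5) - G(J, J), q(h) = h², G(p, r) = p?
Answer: -1792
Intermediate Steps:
A(J) = 25 - J (A(J) = (-5)² - J = 25 - J)
N = 624
y = -2416 (y = -16 + 4*(-303 - (25 - 1*(-272))) = -16 + 4*(-303 - (25 + 272)) = -16 + 4*(-303 - 1*297) = -16 + 4*(-303 - 297) = -16 + 4*(-600) = -16 - 2400 = -2416)
y + N = -2416 + 624 = -1792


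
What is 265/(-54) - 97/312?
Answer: -14653/2808 ≈ -5.2183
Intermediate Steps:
265/(-54) - 97/312 = 265*(-1/54) - 97*1/312 = -265/54 - 97/312 = -14653/2808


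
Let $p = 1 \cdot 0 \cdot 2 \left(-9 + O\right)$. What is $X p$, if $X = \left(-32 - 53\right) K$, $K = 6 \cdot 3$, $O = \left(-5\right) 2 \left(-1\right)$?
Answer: $0$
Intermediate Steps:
$O = 10$ ($O = \left(-10\right) \left(-1\right) = 10$)
$K = 18$
$p = 0$ ($p = 1 \cdot 0 \cdot 2 \left(-9 + 10\right) = 0 \cdot 2 \cdot 1 = 0 \cdot 1 = 0$)
$X = -1530$ ($X = \left(-32 - 53\right) 18 = \left(-85\right) 18 = -1530$)
$X p = \left(-1530\right) 0 = 0$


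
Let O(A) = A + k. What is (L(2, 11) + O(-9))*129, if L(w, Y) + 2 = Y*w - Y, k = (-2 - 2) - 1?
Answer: -645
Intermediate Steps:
k = -5 (k = -4 - 1 = -5)
L(w, Y) = -2 - Y + Y*w (L(w, Y) = -2 + (Y*w - Y) = -2 + (-Y + Y*w) = -2 - Y + Y*w)
O(A) = -5 + A (O(A) = A - 5 = -5 + A)
(L(2, 11) + O(-9))*129 = ((-2 - 1*11 + 11*2) + (-5 - 9))*129 = ((-2 - 11 + 22) - 14)*129 = (9 - 14)*129 = -5*129 = -645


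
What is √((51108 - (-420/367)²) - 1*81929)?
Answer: 7*I*√84722981/367 ≈ 175.56*I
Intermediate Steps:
√((51108 - (-420/367)²) - 1*81929) = √((51108 - (-420*1/367)²) - 81929) = √((51108 - (-420/367)²) - 81929) = √((51108 - 1*176400/134689) - 81929) = √((51108 - 176400/134689) - 81929) = √(6883509012/134689 - 81929) = √(-4151426069/134689) = 7*I*√84722981/367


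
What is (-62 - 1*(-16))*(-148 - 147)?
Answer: 13570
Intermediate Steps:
(-62 - 1*(-16))*(-148 - 147) = (-62 + 16)*(-295) = -46*(-295) = 13570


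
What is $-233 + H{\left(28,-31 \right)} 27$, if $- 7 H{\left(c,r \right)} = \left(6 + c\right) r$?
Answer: $\frac{26827}{7} \approx 3832.4$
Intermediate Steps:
$H{\left(c,r \right)} = - \frac{r \left(6 + c\right)}{7}$ ($H{\left(c,r \right)} = - \frac{\left(6 + c\right) r}{7} = - \frac{r \left(6 + c\right)}{7}$)
$-233 + H{\left(28,-31 \right)} 27 = -233 + \left(- \frac{1}{7}\right) \left(-31\right) \left(6 + 28\right) 27 = -233 + \left(- \frac{1}{7}\right) \left(-31\right) 34 \cdot 27 = -233 + \frac{1054}{7} \cdot 27 = -233 + \frac{28458}{7} = \frac{26827}{7}$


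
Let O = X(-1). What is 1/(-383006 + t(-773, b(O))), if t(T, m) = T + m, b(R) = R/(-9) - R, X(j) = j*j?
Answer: -9/3454021 ≈ -2.6057e-6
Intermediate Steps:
X(j) = j²
O = 1 (O = (-1)² = 1)
b(R) = -10*R/9 (b(R) = R*(-⅑) - R = -R/9 - R = -10*R/9)
1/(-383006 + t(-773, b(O))) = 1/(-383006 + (-773 - 10/9*1)) = 1/(-383006 + (-773 - 10/9)) = 1/(-383006 - 6967/9) = 1/(-3454021/9) = -9/3454021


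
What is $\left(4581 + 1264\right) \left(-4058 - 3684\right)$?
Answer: $-45251990$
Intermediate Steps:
$\left(4581 + 1264\right) \left(-4058 - 3684\right) = 5845 \left(-7742\right) = -45251990$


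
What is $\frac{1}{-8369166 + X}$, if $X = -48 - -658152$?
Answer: $- \frac{1}{7711062} \approx -1.2968 \cdot 10^{-7}$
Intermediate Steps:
$X = 658104$ ($X = -48 + 658152 = 658104$)
$\frac{1}{-8369166 + X} = \frac{1}{-8369166 + 658104} = \frac{1}{-7711062} = - \frac{1}{7711062}$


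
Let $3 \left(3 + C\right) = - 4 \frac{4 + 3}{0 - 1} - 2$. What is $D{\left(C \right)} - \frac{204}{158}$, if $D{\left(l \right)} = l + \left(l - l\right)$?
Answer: $\frac{1037}{237} \approx 4.3755$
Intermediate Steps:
$C = \frac{17}{3}$ ($C = -3 + \frac{- 4 \frac{4 + 3}{0 - 1} - 2}{3} = -3 + \frac{- 4 \frac{7}{-1} - 2}{3} = -3 + \frac{- 4 \cdot 7 \left(-1\right) - 2}{3} = -3 + \frac{\left(-4\right) \left(-7\right) - 2}{3} = -3 + \frac{28 - 2}{3} = -3 + \frac{1}{3} \cdot 26 = -3 + \frac{26}{3} = \frac{17}{3} \approx 5.6667$)
$D{\left(l \right)} = l$ ($D{\left(l \right)} = l + 0 = l$)
$D{\left(C \right)} - \frac{204}{158} = \frac{17}{3} - \frac{204}{158} = \frac{17}{3} - \frac{102}{79} = \frac{1037}{237}$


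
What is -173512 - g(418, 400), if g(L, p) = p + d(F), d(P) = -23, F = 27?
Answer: -173889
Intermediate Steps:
g(L, p) = -23 + p (g(L, p) = p - 23 = -23 + p)
-173512 - g(418, 400) = -173512 - (-23 + 400) = -173512 - 1*377 = -173512 - 377 = -173889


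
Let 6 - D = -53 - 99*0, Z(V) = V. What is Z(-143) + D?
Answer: -84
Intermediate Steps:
D = 59 (D = 6 - (-53 - 99*0) = 6 - (-53 + 0) = 6 - 1*(-53) = 6 + 53 = 59)
Z(-143) + D = -143 + 59 = -84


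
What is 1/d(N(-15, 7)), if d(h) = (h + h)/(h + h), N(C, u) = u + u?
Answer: 1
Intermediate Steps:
N(C, u) = 2*u
d(h) = 1 (d(h) = (2*h)/((2*h)) = (2*h)*(1/(2*h)) = 1)
1/d(N(-15, 7)) = 1/1 = 1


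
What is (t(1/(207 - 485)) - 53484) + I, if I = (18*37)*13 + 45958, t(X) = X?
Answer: 314695/278 ≈ 1132.0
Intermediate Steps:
I = 54616 (I = 666*13 + 45958 = 8658 + 45958 = 54616)
(t(1/(207 - 485)) - 53484) + I = (1/(207 - 485) - 53484) + 54616 = (1/(-278) - 53484) + 54616 = (-1/278 - 53484) + 54616 = -14868553/278 + 54616 = 314695/278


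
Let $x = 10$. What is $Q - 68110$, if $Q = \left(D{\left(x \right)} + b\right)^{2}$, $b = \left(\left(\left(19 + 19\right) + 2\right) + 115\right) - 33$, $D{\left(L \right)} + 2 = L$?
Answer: $-51210$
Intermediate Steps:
$D{\left(L \right)} = -2 + L$
$b = 122$ ($b = \left(\left(38 + 2\right) + 115\right) - 33 = \left(40 + 115\right) - 33 = 155 - 33 = 122$)
$Q = 16900$ ($Q = \left(\left(-2 + 10\right) + 122\right)^{2} = \left(8 + 122\right)^{2} = 130^{2} = 16900$)
$Q - 68110 = 16900 - 68110 = -51210$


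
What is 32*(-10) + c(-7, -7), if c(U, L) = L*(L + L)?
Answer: -222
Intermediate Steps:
c(U, L) = 2*L² (c(U, L) = L*(2*L) = 2*L²)
32*(-10) + c(-7, -7) = 32*(-10) + 2*(-7)² = -320 + 2*49 = -320 + 98 = -222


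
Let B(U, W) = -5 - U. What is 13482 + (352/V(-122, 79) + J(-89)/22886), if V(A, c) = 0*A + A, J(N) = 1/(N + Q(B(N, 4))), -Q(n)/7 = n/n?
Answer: 1806476566595/134020416 ≈ 13479.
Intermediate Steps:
Q(n) = -7 (Q(n) = -7*n/n = -7*1 = -7)
J(N) = 1/(-7 + N) (J(N) = 1/(N - 7) = 1/(-7 + N))
V(A, c) = A (V(A, c) = 0 + A = A)
13482 + (352/V(-122, 79) + J(-89)/22886) = 13482 + (352/(-122) + 1/(-7 - 89*22886)) = 13482 + (352*(-1/122) + (1/22886)/(-96)) = 13482 + (-176/61 - 1/96*1/22886) = 13482 + (-176/61 - 1/2197056) = 13482 - 386681917/134020416 = 1806476566595/134020416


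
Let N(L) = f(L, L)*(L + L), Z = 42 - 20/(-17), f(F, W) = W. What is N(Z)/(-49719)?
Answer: -1077512/14368791 ≈ -0.074990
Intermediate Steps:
Z = 734/17 (Z = 42 - 20*(-1/17) = 42 + 20/17 = 734/17 ≈ 43.176)
N(L) = 2*L² (N(L) = L*(L + L) = L*(2*L) = 2*L²)
N(Z)/(-49719) = (2*(734/17)²)/(-49719) = (2*(538756/289))*(-1/49719) = (1077512/289)*(-1/49719) = -1077512/14368791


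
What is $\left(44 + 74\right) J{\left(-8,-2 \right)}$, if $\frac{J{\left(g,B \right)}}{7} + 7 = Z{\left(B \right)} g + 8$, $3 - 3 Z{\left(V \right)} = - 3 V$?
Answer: $7434$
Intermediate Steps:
$Z{\left(V \right)} = 1 + V$ ($Z{\left(V \right)} = 1 - \frac{\left(-3\right) V}{3} = 1 + V$)
$J{\left(g,B \right)} = 7 + 7 g \left(1 + B\right)$ ($J{\left(g,B \right)} = -49 + 7 \left(\left(1 + B\right) g + 8\right) = -49 + 7 \left(g \left(1 + B\right) + 8\right) = -49 + 7 \left(8 + g \left(1 + B\right)\right) = -49 + \left(56 + 7 g \left(1 + B\right)\right) = 7 + 7 g \left(1 + B\right)$)
$\left(44 + 74\right) J{\left(-8,-2 \right)} = \left(44 + 74\right) \left(7 + 7 \left(-8\right) \left(1 - 2\right)\right) = 118 \left(7 + 7 \left(-8\right) \left(-1\right)\right) = 118 \left(7 + 56\right) = 118 \cdot 63 = 7434$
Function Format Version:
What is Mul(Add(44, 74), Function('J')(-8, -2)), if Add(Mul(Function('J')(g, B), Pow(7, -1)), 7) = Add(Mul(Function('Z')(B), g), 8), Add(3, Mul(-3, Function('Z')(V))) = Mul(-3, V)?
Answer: 7434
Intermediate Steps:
Function('Z')(V) = Add(1, V) (Function('Z')(V) = Add(1, Mul(Rational(-1, 3), Mul(-3, V))) = Add(1, V))
Function('J')(g, B) = Add(7, Mul(7, g, Add(1, B))) (Function('J')(g, B) = Add(-49, Mul(7, Add(Mul(Add(1, B), g), 8))) = Add(-49, Mul(7, Add(Mul(g, Add(1, B)), 8))) = Add(-49, Mul(7, Add(8, Mul(g, Add(1, B))))) = Add(-49, Add(56, Mul(7, g, Add(1, B)))) = Add(7, Mul(7, g, Add(1, B))))
Mul(Add(44, 74), Function('J')(-8, -2)) = Mul(Add(44, 74), Add(7, Mul(7, -8, Add(1, -2)))) = Mul(118, Add(7, Mul(7, -8, -1))) = Mul(118, Add(7, 56)) = Mul(118, 63) = 7434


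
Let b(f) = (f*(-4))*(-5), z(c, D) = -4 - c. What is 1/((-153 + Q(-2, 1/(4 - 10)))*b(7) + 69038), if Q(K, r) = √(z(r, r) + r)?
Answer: 23809/1133776162 - 70*I/566888081 ≈ 2.1e-5 - 1.2348e-7*I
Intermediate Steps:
b(f) = 20*f (b(f) = -4*f*(-5) = 20*f)
Q(K, r) = 2*I (Q(K, r) = √((-4 - r) + r) = √(-4) = 2*I)
1/((-153 + Q(-2, 1/(4 - 10)))*b(7) + 69038) = 1/((-153 + 2*I)*(20*7) + 69038) = 1/((-153 + 2*I)*140 + 69038) = 1/((-21420 + 280*I) + 69038) = 1/(47618 + 280*I) = (47618 - 280*I)/2267552324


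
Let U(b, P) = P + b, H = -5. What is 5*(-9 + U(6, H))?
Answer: -40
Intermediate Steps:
5*(-9 + U(6, H)) = 5*(-9 + (-5 + 6)) = 5*(-9 + 1) = 5*(-8) = -40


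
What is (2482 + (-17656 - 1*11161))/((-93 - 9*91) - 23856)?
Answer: 26335/24768 ≈ 1.0633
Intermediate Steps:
(2482 + (-17656 - 1*11161))/((-93 - 9*91) - 23856) = (2482 + (-17656 - 11161))/((-93 - 819) - 23856) = (2482 - 28817)/(-912 - 23856) = -26335/(-24768) = -26335*(-1/24768) = 26335/24768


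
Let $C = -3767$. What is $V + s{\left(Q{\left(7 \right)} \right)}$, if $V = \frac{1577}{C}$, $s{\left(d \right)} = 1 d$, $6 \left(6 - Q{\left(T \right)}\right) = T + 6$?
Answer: $\frac{77179}{22602} \approx 3.4147$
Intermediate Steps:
$Q{\left(T \right)} = 5 - \frac{T}{6}$ ($Q{\left(T \right)} = 6 - \frac{T + 6}{6} = 6 - \frac{6 + T}{6} = 6 - \left(1 + \frac{T}{6}\right) = 5 - \frac{T}{6}$)
$s{\left(d \right)} = d$
$V = - \frac{1577}{3767}$ ($V = \frac{1577}{-3767} = 1577 \left(- \frac{1}{3767}\right) = - \frac{1577}{3767} \approx -0.41864$)
$V + s{\left(Q{\left(7 \right)} \right)} = - \frac{1577}{3767} + \left(5 - \frac{7}{6}\right) = - \frac{1577}{3767} + \frac{23}{6} = \frac{77179}{22602}$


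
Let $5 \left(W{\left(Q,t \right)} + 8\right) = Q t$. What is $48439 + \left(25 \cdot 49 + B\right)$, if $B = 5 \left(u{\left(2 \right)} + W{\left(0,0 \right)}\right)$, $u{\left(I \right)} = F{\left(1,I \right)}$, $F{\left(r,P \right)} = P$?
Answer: $49634$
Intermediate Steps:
$W{\left(Q,t \right)} = -8 + \frac{Q t}{5}$
$u{\left(I \right)} = I$
$B = -30$ ($B = 5 \left(2 - \left(8 + 0 \cdot 0\right)\right) = 5 \left(2 + \left(-8 + 0\right)\right) = 5 \left(2 - 8\right) = 5 \left(-6\right) = -30$)
$48439 + \left(25 \cdot 49 + B\right) = 48439 + \left(25 \cdot 49 - 30\right) = 48439 + \left(1225 - 30\right) = 48439 + 1195 = 49634$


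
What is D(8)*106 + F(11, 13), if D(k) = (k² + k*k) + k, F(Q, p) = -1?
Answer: 14415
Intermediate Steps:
D(k) = k + 2*k² (D(k) = (k² + k²) + k = 2*k² + k = k + 2*k²)
D(8)*106 + F(11, 13) = (8*(1 + 2*8))*106 - 1 = (8*(1 + 16))*106 - 1 = (8*17)*106 - 1 = 136*106 - 1 = 14416 - 1 = 14415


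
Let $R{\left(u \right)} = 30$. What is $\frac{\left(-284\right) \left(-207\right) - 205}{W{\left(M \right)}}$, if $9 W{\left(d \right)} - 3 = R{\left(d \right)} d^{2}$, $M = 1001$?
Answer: $\frac{175749}{10020011} \approx 0.01754$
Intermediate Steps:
$W{\left(d \right)} = \frac{1}{3} + \frac{10 d^{2}}{3}$ ($W{\left(d \right)} = \frac{1}{3} + \frac{30 d^{2}}{9} = \frac{1}{3} + \frac{10 d^{2}}{3}$)
$\frac{\left(-284\right) \left(-207\right) - 205}{W{\left(M \right)}} = \frac{\left(-284\right) \left(-207\right) - 205}{\frac{1}{3} + \frac{10 \cdot 1001^{2}}{3}} = \frac{58788 - 205}{\frac{1}{3} + \frac{10}{3} \cdot 1002001} = \frac{58583}{\frac{1}{3} + \frac{10020010}{3}} = \frac{58583}{\frac{10020011}{3}} = 58583 \cdot \frac{3}{10020011} = \frac{175749}{10020011}$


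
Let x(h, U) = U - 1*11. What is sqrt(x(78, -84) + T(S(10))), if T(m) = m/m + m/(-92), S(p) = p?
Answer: 3*I*sqrt(22126)/46 ≈ 9.701*I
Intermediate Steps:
x(h, U) = -11 + U (x(h, U) = U - 11 = -11 + U)
T(m) = 1 - m/92 (T(m) = 1 + m*(-1/92) = 1 - m/92)
sqrt(x(78, -84) + T(S(10))) = sqrt((-11 - 84) + (1 - 1/92*10)) = sqrt(-95 + (1 - 5/46)) = sqrt(-95 + 41/46) = sqrt(-4329/46) = 3*I*sqrt(22126)/46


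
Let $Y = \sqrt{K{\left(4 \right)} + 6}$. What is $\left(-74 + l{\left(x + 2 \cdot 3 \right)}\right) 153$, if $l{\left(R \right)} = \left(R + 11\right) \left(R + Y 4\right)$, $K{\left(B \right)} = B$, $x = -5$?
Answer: $-9486 + 7344 \sqrt{10} \approx 13738.0$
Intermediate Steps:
$Y = \sqrt{10}$ ($Y = \sqrt{4 + 6} = \sqrt{10} \approx 3.1623$)
$l{\left(R \right)} = \left(11 + R\right) \left(R + 4 \sqrt{10}\right)$ ($l{\left(R \right)} = \left(R + 11\right) \left(R + \sqrt{10} \cdot 4\right) = \left(11 + R\right) \left(R + 4 \sqrt{10}\right)$)
$\left(-74 + l{\left(x + 2 \cdot 3 \right)}\right) 153 = \left(-74 + \left(\left(-5 + 2 \cdot 3\right)^{2} + 11 \left(-5 + 2 \cdot 3\right) + 44 \sqrt{10} + 4 \left(-5 + 2 \cdot 3\right) \sqrt{10}\right)\right) 153 = \left(-74 + \left(\left(-5 + 6\right)^{2} + 11 \left(-5 + 6\right) + 44 \sqrt{10} + 4 \left(-5 + 6\right) \sqrt{10}\right)\right) 153 = \left(-74 + \left(1^{2} + 11 \cdot 1 + 44 \sqrt{10} + 4 \cdot 1 \sqrt{10}\right)\right) 153 = \left(-74 + \left(1 + 11 + 44 \sqrt{10} + 4 \sqrt{10}\right)\right) 153 = \left(-74 + \left(12 + 48 \sqrt{10}\right)\right) 153 = \left(-62 + 48 \sqrt{10}\right) 153 = -9486 + 7344 \sqrt{10}$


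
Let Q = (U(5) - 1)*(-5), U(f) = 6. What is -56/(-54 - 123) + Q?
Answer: -4369/177 ≈ -24.684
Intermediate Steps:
Q = -25 (Q = (6 - 1)*(-5) = 5*(-5) = -25)
-56/(-54 - 123) + Q = -56/(-54 - 123) - 25 = -56/(-177) - 25 = -1/177*(-56) - 25 = 56/177 - 25 = -4369/177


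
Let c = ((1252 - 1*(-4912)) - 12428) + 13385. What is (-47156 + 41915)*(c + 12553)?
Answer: -103111434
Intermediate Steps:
c = 7121 (c = ((1252 + 4912) - 12428) + 13385 = (6164 - 12428) + 13385 = -6264 + 13385 = 7121)
(-47156 + 41915)*(c + 12553) = (-47156 + 41915)*(7121 + 12553) = -5241*19674 = -103111434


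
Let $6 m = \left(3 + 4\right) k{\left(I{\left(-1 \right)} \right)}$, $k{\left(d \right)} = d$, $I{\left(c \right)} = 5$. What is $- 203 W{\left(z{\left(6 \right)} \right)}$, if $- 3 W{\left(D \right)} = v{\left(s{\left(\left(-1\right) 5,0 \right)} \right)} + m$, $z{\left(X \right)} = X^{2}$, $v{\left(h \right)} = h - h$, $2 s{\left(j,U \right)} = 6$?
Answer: $\frac{7105}{18} \approx 394.72$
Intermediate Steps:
$s{\left(j,U \right)} = 3$ ($s{\left(j,U \right)} = \frac{1}{2} \cdot 6 = 3$)
$v{\left(h \right)} = 0$
$m = \frac{35}{6}$ ($m = \frac{\left(3 + 4\right) 5}{6} = \frac{7 \cdot 5}{6} = \frac{1}{6} \cdot 35 = \frac{35}{6} \approx 5.8333$)
$W{\left(D \right)} = - \frac{35}{18}$ ($W{\left(D \right)} = - \frac{0 + \frac{35}{6}}{3} = \left(- \frac{1}{3}\right) \frac{35}{6} = - \frac{35}{18}$)
$- 203 W{\left(z{\left(6 \right)} \right)} = \left(-203\right) \left(- \frac{35}{18}\right) = \frac{7105}{18}$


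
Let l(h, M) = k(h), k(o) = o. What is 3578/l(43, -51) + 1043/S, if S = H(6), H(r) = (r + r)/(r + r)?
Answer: 48427/43 ≈ 1126.2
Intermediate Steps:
l(h, M) = h
H(r) = 1 (H(r) = (2*r)/((2*r)) = (2*r)*(1/(2*r)) = 1)
S = 1
3578/l(43, -51) + 1043/S = 3578/43 + 1043/1 = 3578*(1/43) + 1043*1 = 3578/43 + 1043 = 48427/43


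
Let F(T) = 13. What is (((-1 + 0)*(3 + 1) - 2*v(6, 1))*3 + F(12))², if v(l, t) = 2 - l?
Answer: 625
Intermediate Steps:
(((-1 + 0)*(3 + 1) - 2*v(6, 1))*3 + F(12))² = (((-1 + 0)*(3 + 1) - 2*(2 - 1*6))*3 + 13)² = ((-1*4 - 2*(2 - 6))*3 + 13)² = ((-4 - 2*(-4))*3 + 13)² = ((-4 + 8)*3 + 13)² = (4*3 + 13)² = (12 + 13)² = 25² = 625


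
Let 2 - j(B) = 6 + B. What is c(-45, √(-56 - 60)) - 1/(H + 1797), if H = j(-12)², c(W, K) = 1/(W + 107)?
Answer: 1799/115382 ≈ 0.015592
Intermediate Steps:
j(B) = -4 - B (j(B) = 2 - (6 + B) = 2 + (-6 - B) = -4 - B)
c(W, K) = 1/(107 + W)
H = 64 (H = (-4 - 1*(-12))² = (-4 + 12)² = 8² = 64)
c(-45, √(-56 - 60)) - 1/(H + 1797) = 1/(107 - 45) - 1/(64 + 1797) = 1/62 - 1/1861 = 1799/115382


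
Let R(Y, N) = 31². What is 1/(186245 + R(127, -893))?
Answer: 1/187206 ≈ 5.3417e-6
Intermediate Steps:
R(Y, N) = 961
1/(186245 + R(127, -893)) = 1/(186245 + 961) = 1/187206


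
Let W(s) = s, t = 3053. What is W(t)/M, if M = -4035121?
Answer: -3053/4035121 ≈ -0.00075661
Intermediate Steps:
W(t)/M = 3053/(-4035121) = 3053*(-1/4035121) = -3053/4035121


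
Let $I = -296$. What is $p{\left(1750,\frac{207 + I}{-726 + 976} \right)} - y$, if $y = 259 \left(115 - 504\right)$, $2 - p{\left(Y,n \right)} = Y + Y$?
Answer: $97253$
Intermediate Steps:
$p{\left(Y,n \right)} = 2 - 2 Y$ ($p{\left(Y,n \right)} = 2 - \left(Y + Y\right) = 2 - 2 Y$)
$y = -100751$ ($y = 259 \left(-389\right) = -100751$)
$p{\left(1750,\frac{207 + I}{-726 + 976} \right)} - y = \left(2 - 3500\right) - -100751 = \left(2 - 3500\right) + 100751 = -3498 + 100751 = 97253$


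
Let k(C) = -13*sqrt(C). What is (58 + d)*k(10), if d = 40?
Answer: -1274*sqrt(10) ≈ -4028.7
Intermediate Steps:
(58 + d)*k(10) = (58 + 40)*(-13*sqrt(10)) = 98*(-13*sqrt(10)) = -1274*sqrt(10)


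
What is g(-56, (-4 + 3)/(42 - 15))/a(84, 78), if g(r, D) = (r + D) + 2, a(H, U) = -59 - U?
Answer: 1459/3699 ≈ 0.39443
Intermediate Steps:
g(r, D) = 2 + D + r (g(r, D) = (D + r) + 2 = 2 + D + r)
g(-56, (-4 + 3)/(42 - 15))/a(84, 78) = (2 + (-4 + 3)/(42 - 15) - 56)/(-59 - 1*78) = (2 - 1/27 - 56)/(-59 - 78) = (2 - 1*1/27 - 56)/(-137) = (2 - 1/27 - 56)*(-1/137) = -1459/27*(-1/137) = 1459/3699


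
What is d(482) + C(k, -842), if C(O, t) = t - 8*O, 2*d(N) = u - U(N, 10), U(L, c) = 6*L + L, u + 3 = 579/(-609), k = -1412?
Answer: 1779300/203 ≈ 8765.0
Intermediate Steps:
u = -802/203 (u = -3 + 579/(-609) = -3 + 579*(-1/609) = -3 - 193/203 = -802/203 ≈ -3.9507)
U(L, c) = 7*L
d(N) = -401/203 - 7*N/2 (d(N) = (-802/203 - 7*N)/2 = -401/203 - 7*N/2)
d(482) + C(k, -842) = (-401/203 - 7/2*482) + (-842 - 8*(-1412)) = (-401/203 - 1687) + (-842 + 11296) = -342862/203 + 10454 = 1779300/203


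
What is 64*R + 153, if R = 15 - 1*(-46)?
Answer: 4057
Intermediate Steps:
R = 61 (R = 15 + 46 = 61)
64*R + 153 = 64*61 + 153 = 3904 + 153 = 4057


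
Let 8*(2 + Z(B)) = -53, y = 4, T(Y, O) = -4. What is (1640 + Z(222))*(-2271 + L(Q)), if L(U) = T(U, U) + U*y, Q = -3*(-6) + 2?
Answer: -28646945/8 ≈ -3.5809e+6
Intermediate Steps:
Z(B) = -69/8 (Z(B) = -2 + (1/8)*(-53) = -2 - 53/8 = -69/8)
Q = 20 (Q = 18 + 2 = 20)
L(U) = -4 + 4*U (L(U) = -4 + U*4 = -4 + 4*U)
(1640 + Z(222))*(-2271 + L(Q)) = (1640 - 69/8)*(-2271 + (-4 + 4*20)) = 13051*(-2271 + (-4 + 80))/8 = 13051*(-2271 + 76)/8 = (13051/8)*(-2195) = -28646945/8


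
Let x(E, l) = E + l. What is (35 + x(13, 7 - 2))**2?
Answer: 2809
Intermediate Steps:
(35 + x(13, 7 - 2))**2 = (35 + (13 + (7 - 2)))**2 = (35 + (13 + 5))**2 = (35 + 18)**2 = 53**2 = 2809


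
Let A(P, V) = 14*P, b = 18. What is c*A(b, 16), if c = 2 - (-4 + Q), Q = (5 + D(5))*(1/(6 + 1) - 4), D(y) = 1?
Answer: 7344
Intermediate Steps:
Q = -162/7 (Q = (5 + 1)*(1/(6 + 1) - 4) = 6*(1/7 - 4) = 6*(-27/7) = -162/7 ≈ -23.143)
c = 204/7 (c = 2 - (-4 - 162/7) = 2 - 1*(-190/7) = 2 + 190/7 = 204/7 ≈ 29.143)
c*A(b, 16) = 204*(14*18)/7 = (204/7)*252 = 7344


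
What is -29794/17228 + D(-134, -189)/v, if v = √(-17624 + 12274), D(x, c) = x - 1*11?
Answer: -14897/8614 + 29*I*√214/214 ≈ -1.7294 + 1.9824*I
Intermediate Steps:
D(x, c) = -11 + x (D(x, c) = x - 11 = -11 + x)
v = 5*I*√214 (v = √(-5350) = 5*I*√214 ≈ 73.144*I)
-29794/17228 + D(-134, -189)/v = -29794/17228 + (-11 - 134)/((5*I*√214)) = -29794*1/17228 - (-29)*I*√214/214 = -14897/8614 + 29*I*√214/214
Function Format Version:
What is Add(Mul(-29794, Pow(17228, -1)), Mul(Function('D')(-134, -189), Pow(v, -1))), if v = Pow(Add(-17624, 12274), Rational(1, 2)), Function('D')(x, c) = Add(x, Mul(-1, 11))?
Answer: Add(Rational(-14897, 8614), Mul(Rational(29, 214), I, Pow(214, Rational(1, 2)))) ≈ Add(-1.7294, Mul(1.9824, I))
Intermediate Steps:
Function('D')(x, c) = Add(-11, x) (Function('D')(x, c) = Add(x, -11) = Add(-11, x))
v = Mul(5, I, Pow(214, Rational(1, 2))) (v = Pow(-5350, Rational(1, 2)) = Mul(5, I, Pow(214, Rational(1, 2))) ≈ Mul(73.144, I))
Add(Mul(-29794, Pow(17228, -1)), Mul(Function('D')(-134, -189), Pow(v, -1))) = Add(Mul(-29794, Pow(17228, -1)), Mul(Add(-11, -134), Pow(Mul(5, I, Pow(214, Rational(1, 2))), -1))) = Add(Mul(-29794, Rational(1, 17228)), Mul(-145, Mul(Rational(-1, 1070), I, Pow(214, Rational(1, 2))))) = Add(Rational(-14897, 8614), Mul(Rational(29, 214), I, Pow(214, Rational(1, 2))))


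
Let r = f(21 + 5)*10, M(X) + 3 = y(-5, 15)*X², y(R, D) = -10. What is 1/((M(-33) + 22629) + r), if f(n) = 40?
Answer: 1/12136 ≈ 8.2399e-5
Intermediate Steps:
M(X) = -3 - 10*X²
r = 400 (r = 40*10 = 400)
1/((M(-33) + 22629) + r) = 1/(((-3 - 10*(-33)²) + 22629) + 400) = 1/(((-3 - 10*1089) + 22629) + 400) = 1/(((-3 - 10890) + 22629) + 400) = 1/((-10893 + 22629) + 400) = 1/(11736 + 400) = 1/12136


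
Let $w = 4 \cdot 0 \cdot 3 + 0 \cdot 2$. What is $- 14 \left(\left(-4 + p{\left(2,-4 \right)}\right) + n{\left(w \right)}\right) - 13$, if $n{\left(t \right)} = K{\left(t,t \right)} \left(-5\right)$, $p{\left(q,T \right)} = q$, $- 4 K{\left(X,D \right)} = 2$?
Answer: $-20$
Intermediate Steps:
$K{\left(X,D \right)} = - \frac{1}{2}$ ($K{\left(X,D \right)} = \left(- \frac{1}{4}\right) 2 = - \frac{1}{2}$)
$w = 0$ ($w = 0 \cdot 3 + 0 = 0 + 0 = 0$)
$n{\left(t \right)} = \frac{5}{2}$ ($n{\left(t \right)} = \left(- \frac{1}{2}\right) \left(-5\right) = \frac{5}{2}$)
$- 14 \left(\left(-4 + p{\left(2,-4 \right)}\right) + n{\left(w \right)}\right) - 13 = - 14 \left(\left(-4 + 2\right) + \frac{5}{2}\right) - 13 = - 14 \left(-2 + \frac{5}{2}\right) - 13 = \left(-14\right) \frac{1}{2} - 13 = -7 - 13 = -20$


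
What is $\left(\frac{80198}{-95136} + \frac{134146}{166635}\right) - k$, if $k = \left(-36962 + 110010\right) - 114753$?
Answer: $\frac{110191372694821}{2642164560} \approx 41705.0$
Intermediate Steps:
$k = -41705$ ($k = 73048 - 114753 = -41705$)
$\left(\frac{80198}{-95136} + \frac{134146}{166635}\right) - k = \left(\frac{80198}{-95136} + \frac{134146}{166635}\right) - -41705 = \left(80198 \left(- \frac{1}{95136}\right) + 134146 \cdot \frac{1}{166635}\right) + 41705 = \left(- \frac{40099}{47568} + \frac{134146}{166635}\right) + 41705 = - \frac{100279979}{2642164560} + 41705 = \frac{110191372694821}{2642164560}$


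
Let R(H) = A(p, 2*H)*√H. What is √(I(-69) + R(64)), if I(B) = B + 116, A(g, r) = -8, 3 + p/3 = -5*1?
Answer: I*√17 ≈ 4.1231*I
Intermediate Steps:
p = -24 (p = -9 + 3*(-5*1) = -9 + 3*(-5) = -9 - 15 = -24)
I(B) = 116 + B
R(H) = -8*√H
√(I(-69) + R(64)) = √((116 - 69) - 8*√64) = √(47 - 8*8) = √(47 - 64) = √(-17) = I*√17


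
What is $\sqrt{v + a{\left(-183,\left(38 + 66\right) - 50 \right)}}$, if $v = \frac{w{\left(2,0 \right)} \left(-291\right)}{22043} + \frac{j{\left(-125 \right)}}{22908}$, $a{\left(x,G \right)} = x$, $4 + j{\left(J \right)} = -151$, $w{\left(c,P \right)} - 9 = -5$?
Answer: $\frac{i \sqrt{11669391266190596169}}{252480522} \approx 13.53 i$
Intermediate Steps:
$w{\left(c,P \right)} = 4$ ($w{\left(c,P \right)} = 9 - 5 = 4$)
$j{\left(J \right)} = -155$ ($j{\left(J \right)} = -4 - 151 = -155$)
$v = - \frac{30081577}{504961044}$ ($v = \frac{4 \left(-291\right)}{22043} - \frac{155}{22908} = \left(-1164\right) \frac{1}{22043} - \frac{155}{22908} = - \frac{1164}{22043} - \frac{155}{22908} = - \frac{30081577}{504961044} \approx -0.059572$)
$\sqrt{v + a{\left(-183,\left(38 + 66\right) - 50 \right)}} = \sqrt{- \frac{30081577}{504961044} - 183} = \sqrt{- \frac{92437952629}{504961044}} = \frac{i \sqrt{11669391266190596169}}{252480522}$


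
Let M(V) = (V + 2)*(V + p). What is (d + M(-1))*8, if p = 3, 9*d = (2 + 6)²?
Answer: 656/9 ≈ 72.889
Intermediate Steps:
d = 64/9 (d = (2 + 6)²/9 = (⅑)*8² = (⅑)*64 = 64/9 ≈ 7.1111)
M(V) = (2 + V)*(3 + V) (M(V) = (V + 2)*(V + 3) = (2 + V)*(3 + V))
(d + M(-1))*8 = (64/9 + (6 + (-1)² + 5*(-1)))*8 = (64/9 + (6 + 1 - 5))*8 = (64/9 + 2)*8 = (82/9)*8 = 656/9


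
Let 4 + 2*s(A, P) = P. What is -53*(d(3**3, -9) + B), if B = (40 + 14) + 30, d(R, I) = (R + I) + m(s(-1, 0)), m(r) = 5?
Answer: -5671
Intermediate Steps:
s(A, P) = -2 + P/2
d(R, I) = 5 + I + R (d(R, I) = (R + I) + 5 = (I + R) + 5 = 5 + I + R)
B = 84 (B = 54 + 30 = 84)
-53*(d(3**3, -9) + B) = -53*((5 - 9 + 3**3) + 84) = -53*((5 - 9 + 27) + 84) = -53*(23 + 84) = -53*107 = -5671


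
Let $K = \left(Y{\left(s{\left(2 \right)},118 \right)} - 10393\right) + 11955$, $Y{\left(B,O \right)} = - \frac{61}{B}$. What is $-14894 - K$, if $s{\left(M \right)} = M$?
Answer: $- \frac{32851}{2} \approx -16426.0$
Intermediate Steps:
$K = \frac{3063}{2}$ ($K = \left(- \frac{61}{2} - 10393\right) + 11955 = - \frac{20847}{2} + 11955 = \frac{3063}{2} \approx 1531.5$)
$-14894 - K = -14894 - \frac{3063}{2} = - \frac{32851}{2}$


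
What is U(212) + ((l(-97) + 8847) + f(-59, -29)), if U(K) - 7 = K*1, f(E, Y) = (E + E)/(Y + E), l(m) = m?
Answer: 394695/44 ≈ 8970.3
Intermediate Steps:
f(E, Y) = 2*E/(E + Y) (f(E, Y) = (2*E)/(E + Y) = 2*E/(E + Y))
U(K) = 7 + K (U(K) = 7 + K*1 = 7 + K)
U(212) + ((l(-97) + 8847) + f(-59, -29)) = (7 + 212) + ((-97 + 8847) + 2*(-59)/(-59 - 29)) = 219 + (8750 + 2*(-59)/(-88)) = 219 + (8750 + 2*(-59)*(-1/88)) = 219 + (8750 + 59/44) = 219 + 385059/44 = 394695/44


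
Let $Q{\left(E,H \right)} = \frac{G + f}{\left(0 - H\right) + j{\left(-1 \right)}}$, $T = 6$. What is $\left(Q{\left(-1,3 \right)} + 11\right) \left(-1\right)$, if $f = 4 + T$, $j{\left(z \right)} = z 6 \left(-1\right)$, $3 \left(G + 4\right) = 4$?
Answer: $- \frac{121}{9} \approx -13.444$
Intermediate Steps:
$G = - \frac{8}{3}$ ($G = -4 + \frac{1}{3} \cdot 4 = -4 + \frac{4}{3} = - \frac{8}{3} \approx -2.6667$)
$j{\left(z \right)} = - 6 z$ ($j{\left(z \right)} = 6 z \left(-1\right) = - 6 z$)
$f = 10$ ($f = 4 + 6 = 10$)
$Q{\left(E,H \right)} = \frac{22}{3 \left(6 - H\right)}$ ($Q{\left(E,H \right)} = \frac{- \frac{8}{3} + 10}{\left(0 - H\right) - -6} = \frac{22}{3 \left(- H + 6\right)} = \frac{22}{3 \left(6 - H\right)}$)
$\left(Q{\left(-1,3 \right)} + 11\right) \left(-1\right) = \left(- \frac{22}{-18 + 3 \cdot 3} + 11\right) \left(-1\right) = \left(- \frac{22}{-18 + 9} + 11\right) \left(-1\right) = \left(- \frac{22}{-9} + 11\right) \left(-1\right) = \left(\left(-22\right) \left(- \frac{1}{9}\right) + 11\right) \left(-1\right) = \left(\frac{22}{9} + 11\right) \left(-1\right) = \frac{121}{9} \left(-1\right) = - \frac{121}{9}$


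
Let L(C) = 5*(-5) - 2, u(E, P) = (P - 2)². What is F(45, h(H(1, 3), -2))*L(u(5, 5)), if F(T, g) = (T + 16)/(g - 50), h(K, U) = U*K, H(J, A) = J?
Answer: 1647/52 ≈ 31.673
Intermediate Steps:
u(E, P) = (-2 + P)²
L(C) = -27 (L(C) = -25 - 2 = -27)
h(K, U) = K*U
F(T, g) = (16 + T)/(-50 + g)
F(45, h(H(1, 3), -2))*L(u(5, 5)) = ((16 + 45)/(-50 + 1*(-2)))*(-27) = (61/(-50 - 2))*(-27) = (61/(-52))*(-27) = -1/52*61*(-27) = -61/52*(-27) = 1647/52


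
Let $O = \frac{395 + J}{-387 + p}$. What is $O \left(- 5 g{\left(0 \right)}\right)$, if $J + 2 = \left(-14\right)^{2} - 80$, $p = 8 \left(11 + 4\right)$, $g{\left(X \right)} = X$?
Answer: $0$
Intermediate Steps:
$p = 120$ ($p = 8 \cdot 15 = 120$)
$J = 114$ ($J = -2 + \left(\left(-14\right)^{2} - 80\right) = -2 + \left(196 - 80\right) = -2 + 116 = 114$)
$O = - \frac{509}{267}$ ($O = \frac{395 + 114}{-387 + 120} = \frac{509}{-267} = 509 \left(- \frac{1}{267}\right) = - \frac{509}{267} \approx -1.9064$)
$O \left(- 5 g{\left(0 \right)}\right) = - \frac{509 \left(\left(-5\right) 0\right)}{267} = \left(- \frac{509}{267}\right) 0 = 0$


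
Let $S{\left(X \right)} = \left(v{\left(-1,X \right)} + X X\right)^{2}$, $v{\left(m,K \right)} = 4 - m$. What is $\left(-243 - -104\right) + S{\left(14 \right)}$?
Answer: $40262$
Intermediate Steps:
$S{\left(X \right)} = \left(5 + X^{2}\right)^{2}$ ($S{\left(X \right)} = \left(\left(4 - -1\right) + X X\right)^{2} = \left(\left(4 + 1\right) + X^{2}\right)^{2} = \left(5 + X^{2}\right)^{2}$)
$\left(-243 - -104\right) + S{\left(14 \right)} = \left(-243 - -104\right) + \left(5 + 14^{2}\right)^{2} = \left(-243 + 104\right) + \left(5 + 196\right)^{2} = -139 + 201^{2} = -139 + 40401 = 40262$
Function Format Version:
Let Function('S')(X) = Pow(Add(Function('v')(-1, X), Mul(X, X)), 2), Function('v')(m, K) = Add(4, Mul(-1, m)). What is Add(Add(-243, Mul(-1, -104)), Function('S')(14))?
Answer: 40262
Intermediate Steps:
Function('S')(X) = Pow(Add(5, Pow(X, 2)), 2) (Function('S')(X) = Pow(Add(Add(4, Mul(-1, -1)), Mul(X, X)), 2) = Pow(Add(Add(4, 1), Pow(X, 2)), 2) = Pow(Add(5, Pow(X, 2)), 2))
Add(Add(-243, Mul(-1, -104)), Function('S')(14)) = Add(Add(-243, Mul(-1, -104)), Pow(Add(5, Pow(14, 2)), 2)) = Add(Add(-243, 104), Pow(Add(5, 196), 2)) = Add(-139, Pow(201, 2)) = Add(-139, 40401) = 40262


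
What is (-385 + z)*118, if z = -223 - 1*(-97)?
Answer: -60298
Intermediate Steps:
z = -126 (z = -223 + 97 = -126)
(-385 + z)*118 = (-385 - 126)*118 = -511*118 = -60298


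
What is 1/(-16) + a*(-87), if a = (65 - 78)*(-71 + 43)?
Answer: -506689/16 ≈ -31668.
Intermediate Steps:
a = 364 (a = -13*(-28) = 364)
1/(-16) + a*(-87) = 1/(-16) + 364*(-87) = -1/16 - 31668 = -506689/16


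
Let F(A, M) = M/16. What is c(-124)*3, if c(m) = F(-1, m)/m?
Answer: 3/16 ≈ 0.18750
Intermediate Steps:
F(A, M) = M/16 (F(A, M) = M*(1/16) = M/16)
c(m) = 1/16 (c(m) = (m/16)/m = 1/16)
c(-124)*3 = (1/16)*3 = 3/16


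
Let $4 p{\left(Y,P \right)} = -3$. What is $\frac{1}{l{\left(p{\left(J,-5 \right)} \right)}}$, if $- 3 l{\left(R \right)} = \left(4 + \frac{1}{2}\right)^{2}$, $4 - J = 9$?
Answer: $- \frac{4}{27} \approx -0.14815$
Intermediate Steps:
$J = -5$ ($J = 4 - 9 = -5$)
$p{\left(Y,P \right)} = - \frac{3}{4}$ ($p{\left(Y,P \right)} = \frac{1}{4} \left(-3\right) = - \frac{3}{4}$)
$l{\left(R \right)} = - \frac{27}{4}$ ($l{\left(R \right)} = - \frac{\left(4 + \frac{1}{2}\right)^{2}}{3} = - \frac{\left(\frac{9}{2}\right)^{2}}{3} = \left(- \frac{1}{3}\right) \frac{81}{4} = - \frac{27}{4}$)
$\frac{1}{l{\left(p{\left(J,-5 \right)} \right)}} = \frac{1}{- \frac{27}{4}} = - \frac{4}{27}$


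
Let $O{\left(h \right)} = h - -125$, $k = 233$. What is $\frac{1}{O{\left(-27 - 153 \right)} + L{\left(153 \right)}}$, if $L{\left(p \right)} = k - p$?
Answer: $\frac{1}{25} \approx 0.04$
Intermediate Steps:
$O{\left(h \right)} = 125 + h$ ($O{\left(h \right)} = h + 125 = 125 + h$)
$L{\left(p \right)} = 233 - p$
$\frac{1}{O{\left(-27 - 153 \right)} + L{\left(153 \right)}} = \frac{1}{\left(125 - 180\right) + \left(233 - 153\right)} = \frac{1}{\left(125 - 180\right) + 80} = \frac{1}{-55 + 80} = \frac{1}{25}$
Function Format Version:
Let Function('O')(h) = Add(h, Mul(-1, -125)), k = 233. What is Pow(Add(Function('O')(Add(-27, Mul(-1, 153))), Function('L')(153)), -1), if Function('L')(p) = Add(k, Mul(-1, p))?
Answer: Rational(1, 25) ≈ 0.040000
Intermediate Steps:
Function('O')(h) = Add(125, h) (Function('O')(h) = Add(h, 125) = Add(125, h))
Function('L')(p) = Add(233, Mul(-1, p))
Pow(Add(Function('O')(Add(-27, Mul(-1, 153))), Function('L')(153)), -1) = Pow(Add(Add(125, Add(-27, Mul(-1, 153))), Add(233, Mul(-1, 153))), -1) = Pow(Add(Add(125, Add(-27, -153)), Add(233, -153)), -1) = Pow(Add(Add(125, -180), 80), -1) = Pow(Add(-55, 80), -1) = Pow(25, -1) = Rational(1, 25)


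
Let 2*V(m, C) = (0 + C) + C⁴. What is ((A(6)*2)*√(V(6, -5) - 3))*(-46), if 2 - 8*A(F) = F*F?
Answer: 391*√307 ≈ 6850.9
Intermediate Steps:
A(F) = ¼ - F²/8 (A(F) = ¼ - F*F/8 = ¼ - F²/8)
V(m, C) = C/2 + C⁴/2 (V(m, C) = ((0 + C) + C⁴)/2 = (C + C⁴)/2 = C/2 + C⁴/2)
((A(6)*2)*√(V(6, -5) - 3))*(-46) = (((¼ - ⅛*6²)*2)*√((½)*(-5)*(1 + (-5)³) - 3))*(-46) = (((¼ - ⅛*36)*2)*√((½)*(-5)*(1 - 125) - 3))*(-46) = (((¼ - 9/2)*2)*√((½)*(-5)*(-124) - 3))*(-46) = ((-17/4*2)*√(310 - 3))*(-46) = -17*√307/2*(-46) = 391*√307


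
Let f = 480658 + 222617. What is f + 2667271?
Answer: 3370546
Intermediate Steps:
f = 703275
f + 2667271 = 703275 + 2667271 = 3370546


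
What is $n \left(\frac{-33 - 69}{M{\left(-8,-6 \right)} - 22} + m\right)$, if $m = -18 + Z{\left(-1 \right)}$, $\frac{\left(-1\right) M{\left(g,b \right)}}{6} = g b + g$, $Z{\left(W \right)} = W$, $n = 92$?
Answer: $- \frac{224296}{131} \approx -1712.2$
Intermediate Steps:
$M{\left(g,b \right)} = - 6 g - 6 b g$ ($M{\left(g,b \right)} = - 6 \left(g b + g\right) = - 6 \left(b g + g\right) = - 6 \left(g + b g\right) = - 6 g - 6 b g$)
$m = -19$ ($m = -18 - 1 = -19$)
$n \left(\frac{-33 - 69}{M{\left(-8,-6 \right)} - 22} + m\right) = 92 \left(\frac{-33 - 69}{\left(-6\right) \left(-8\right) \left(1 - 6\right) - 22} - 19\right) = 92 \left(- \frac{102}{\left(-6\right) \left(-8\right) \left(-5\right) - 22} - 19\right) = 92 \left(- \frac{102}{-240 - 22} - 19\right) = 92 \left(- \frac{102}{-262} - 19\right) = 92 \left(\left(-102\right) \left(- \frac{1}{262}\right) - 19\right) = 92 \left(\frac{51}{131} - 19\right) = 92 \left(- \frac{2438}{131}\right) = - \frac{224296}{131}$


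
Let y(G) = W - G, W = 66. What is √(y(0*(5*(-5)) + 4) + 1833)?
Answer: √1895 ≈ 43.532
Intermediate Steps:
y(G) = 66 - G
√(y(0*(5*(-5)) + 4) + 1833) = √((66 - (0*(5*(-5)) + 4)) + 1833) = √((66 - (0*(-25) + 4)) + 1833) = √((66 - (0 + 4)) + 1833) = √((66 - 1*4) + 1833) = √((66 - 4) + 1833) = √(62 + 1833) = √1895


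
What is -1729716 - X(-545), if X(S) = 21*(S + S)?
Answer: -1706826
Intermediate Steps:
X(S) = 42*S (X(S) = 21*(2*S) = 42*S)
-1729716 - X(-545) = -1729716 - 42*(-545) = -1729716 - 1*(-22890) = -1729716 + 22890 = -1706826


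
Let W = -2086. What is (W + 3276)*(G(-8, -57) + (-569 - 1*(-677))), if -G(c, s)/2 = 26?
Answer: 66640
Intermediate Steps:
G(c, s) = -52 (G(c, s) = -2*26 = -52)
(W + 3276)*(G(-8, -57) + (-569 - 1*(-677))) = (-2086 + 3276)*(-52 + (-569 - 1*(-677))) = 1190*(-52 + (-569 + 677)) = 1190*(-52 + 108) = 1190*56 = 66640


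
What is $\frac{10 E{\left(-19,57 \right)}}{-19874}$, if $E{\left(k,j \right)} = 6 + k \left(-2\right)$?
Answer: $- \frac{220}{9937} \approx -0.022139$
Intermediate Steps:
$E{\left(k,j \right)} = 6 - 2 k$
$\frac{10 E{\left(-19,57 \right)}}{-19874} = \frac{10 \left(6 - -38\right)}{-19874} = 10 \left(6 + 38\right) \left(- \frac{1}{19874}\right) = 10 \cdot 44 \left(- \frac{1}{19874}\right) = 440 \left(- \frac{1}{19874}\right) = - \frac{220}{9937}$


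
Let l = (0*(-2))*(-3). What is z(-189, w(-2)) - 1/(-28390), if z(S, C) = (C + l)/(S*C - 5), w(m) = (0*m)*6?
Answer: 1/28390 ≈ 3.5224e-5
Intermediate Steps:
w(m) = 0 (w(m) = 0*6 = 0)
l = 0 (l = 0*(-3) = 0)
z(S, C) = C/(-5 + C*S) (z(S, C) = (C + 0)/(S*C - 5) = C/(C*S - 5) = C/(-5 + C*S))
z(-189, w(-2)) - 1/(-28390) = 0/(-5 + 0*(-189)) - 1/(-28390) = 0/(-5 + 0) - 1*(-1/28390) = 0/(-5) + 1/28390 = 0*(-1/5) + 1/28390 = 0 + 1/28390 = 1/28390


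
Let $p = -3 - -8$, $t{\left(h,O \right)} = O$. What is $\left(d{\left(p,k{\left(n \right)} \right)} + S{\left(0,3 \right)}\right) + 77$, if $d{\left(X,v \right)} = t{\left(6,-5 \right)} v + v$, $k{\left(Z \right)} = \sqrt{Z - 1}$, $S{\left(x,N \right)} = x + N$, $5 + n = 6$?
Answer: $80$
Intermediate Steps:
$n = 1$ ($n = -5 + 6 = 1$)
$S{\left(x,N \right)} = N + x$
$k{\left(Z \right)} = \sqrt{-1 + Z}$
$p = 5$ ($p = -3 + 8 = 5$)
$d{\left(X,v \right)} = - 4 v$ ($d{\left(X,v \right)} = - 5 v + v = - 4 v$)
$\left(d{\left(p,k{\left(n \right)} \right)} + S{\left(0,3 \right)}\right) + 77 = \left(- 4 \sqrt{-1 + 1} + \left(3 + 0\right)\right) + 77 = \left(- 4 \sqrt{0} + 3\right) + 77 = \left(\left(-4\right) 0 + 3\right) + 77 = \left(0 + 3\right) + 77 = 3 + 77 = 80$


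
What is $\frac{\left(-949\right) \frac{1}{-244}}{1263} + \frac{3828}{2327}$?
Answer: $\frac{1181890739}{717116244} \approx 1.6481$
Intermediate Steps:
$\frac{\left(-949\right) \frac{1}{-244}}{1263} + \frac{3828}{2327} = \left(-949\right) \left(- \frac{1}{244}\right) \frac{1}{1263} + 3828 \cdot \frac{1}{2327} = \frac{949}{244} \cdot \frac{1}{1263} + \frac{3828}{2327} = \frac{949}{308172} + \frac{3828}{2327} = \frac{1181890739}{717116244}$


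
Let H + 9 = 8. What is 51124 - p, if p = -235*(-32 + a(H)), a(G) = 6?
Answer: 45014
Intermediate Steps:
H = -1 (H = -9 + 8 = -1)
p = 6110 (p = -235*(-32 + 6) = -235*(-26) = 6110)
51124 - p = 51124 - 1*6110 = 51124 - 6110 = 45014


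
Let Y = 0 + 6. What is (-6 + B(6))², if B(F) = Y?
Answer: 0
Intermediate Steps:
Y = 6
B(F) = 6
(-6 + B(6))² = (-6 + 6)² = 0² = 0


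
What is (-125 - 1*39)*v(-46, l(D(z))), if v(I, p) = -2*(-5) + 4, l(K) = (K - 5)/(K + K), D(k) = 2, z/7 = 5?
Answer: -2296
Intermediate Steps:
z = 35 (z = 7*5 = 35)
l(K) = (-5 + K)/(2*K) (l(K) = (-5 + K)/((2*K)) = (-5 + K)*(1/(2*K)) = (-5 + K)/(2*K))
v(I, p) = 14 (v(I, p) = 10 + 4 = 14)
(-125 - 1*39)*v(-46, l(D(z))) = (-125 - 1*39)*14 = (-125 - 39)*14 = -164*14 = -2296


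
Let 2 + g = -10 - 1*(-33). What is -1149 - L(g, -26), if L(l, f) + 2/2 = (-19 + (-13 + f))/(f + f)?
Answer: -29877/26 ≈ -1149.1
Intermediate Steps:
g = 21 (g = -2 + (-10 - 1*(-33)) = -2 + (-10 + 33) = -2 + 23 = 21)
L(l, f) = -1 + (-32 + f)/(2*f) (L(l, f) = -1 + (-19 + (-13 + f))/(f + f) = -1 + (-32 + f)/((2*f)) = -1 + (-32 + f)*(1/(2*f)) = -1 + (-32 + f)/(2*f))
-1149 - L(g, -26) = -1149 - (-32 - 1*(-26))/(2*(-26)) = -1149 - (-1)*(-32 + 26)/(2*26) = -1149 - (-1)*(-6)/(2*26) = -1149 - 1*3/26 = -1149 - 3/26 = -29877/26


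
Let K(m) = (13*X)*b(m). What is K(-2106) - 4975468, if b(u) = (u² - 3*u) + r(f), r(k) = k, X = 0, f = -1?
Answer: -4975468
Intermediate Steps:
b(u) = -1 + u² - 3*u (b(u) = (u² - 3*u) - 1 = -1 + u² - 3*u)
K(m) = 0 (K(m) = (13*0)*(-1 + m² - 3*m) = 0*(-1 + m² - 3*m) = 0)
K(-2106) - 4975468 = 0 - 4975468 = -4975468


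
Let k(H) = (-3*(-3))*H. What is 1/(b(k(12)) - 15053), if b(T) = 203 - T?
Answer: -1/14958 ≈ -6.6854e-5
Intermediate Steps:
k(H) = 9*H
1/(b(k(12)) - 15053) = 1/((203 - 9*12) - 15053) = 1/((203 - 1*108) - 15053) = 1/((203 - 108) - 15053) = 1/(95 - 15053) = 1/(-14958) = -1/14958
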